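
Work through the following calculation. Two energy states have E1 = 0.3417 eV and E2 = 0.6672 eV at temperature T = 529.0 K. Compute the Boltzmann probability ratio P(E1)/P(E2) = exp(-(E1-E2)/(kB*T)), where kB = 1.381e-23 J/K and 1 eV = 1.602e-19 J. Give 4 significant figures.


Step 1: Compute energy difference dE = E1 - E2 = 0.3417 - 0.6672 = -0.3255 eV
Step 2: Convert to Joules: dE_J = -0.3255 * 1.602e-19 = -5.215e-20 J
Step 3: Compute exponent = -dE_J / (kB * T) = -(-5.215e-20) / (1.381e-23 * 529.0) = 7.138
Step 4: P(E1)/P(E2) = exp(7.138) = 1259

1259


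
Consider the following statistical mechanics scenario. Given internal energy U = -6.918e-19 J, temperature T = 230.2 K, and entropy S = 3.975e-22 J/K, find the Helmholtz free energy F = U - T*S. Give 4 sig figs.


Step 1: T*S = 230.2 * 3.975e-22 = 9.15e-20 J
Step 2: F = U - T*S = -6.918e-19 - 9.15e-20
Step 3: F = -7.833e-19 J

-7.833e-19


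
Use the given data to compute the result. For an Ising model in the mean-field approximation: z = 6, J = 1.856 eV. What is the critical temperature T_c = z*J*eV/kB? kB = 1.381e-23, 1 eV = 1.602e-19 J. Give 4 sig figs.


Step 1: z*J = 6*1.856 = 11.14 eV
Step 2: Convert to Joules: 11.14*1.602e-19 = 1.784e-18 J
Step 3: T_c = 1.784e-18 / 1.381e-23 = 1.292e+05 K

1.292e+05


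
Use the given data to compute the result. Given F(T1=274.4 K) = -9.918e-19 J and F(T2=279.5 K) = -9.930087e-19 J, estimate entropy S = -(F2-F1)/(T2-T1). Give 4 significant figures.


Step 1: dF = F2 - F1 = -9.930087e-19 - (-9.918e-19) = -1.2087e-21 J
Step 2: dT = T2 - T1 = 279.5 - 274.4 = 5.1 K
Step 3: S = -dF/dT = -(-1.2087e-21)/5.1 = 2.37e-22 J/K

2.37e-22


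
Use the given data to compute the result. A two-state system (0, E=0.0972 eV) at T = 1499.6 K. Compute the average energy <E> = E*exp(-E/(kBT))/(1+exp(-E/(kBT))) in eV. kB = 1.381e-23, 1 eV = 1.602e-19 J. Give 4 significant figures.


Step 1: beta*E = 0.0972*1.602e-19/(1.381e-23*1499.6) = 0.7519
Step 2: exp(-beta*E) = 0.4715
Step 3: <E> = 0.0972*0.4715/(1+0.4715) = 0.03114 eV

0.03114


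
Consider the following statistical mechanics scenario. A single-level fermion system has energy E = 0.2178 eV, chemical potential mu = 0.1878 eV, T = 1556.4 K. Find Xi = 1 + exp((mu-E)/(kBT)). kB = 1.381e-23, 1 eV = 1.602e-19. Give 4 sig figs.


Step 1: (mu - E) = 0.1878 - 0.2178 = -0.03 eV
Step 2: x = (mu-E)*eV/(kB*T) = -0.03*1.602e-19/(1.381e-23*1556.4) = -0.2236
Step 3: exp(x) = 0.7996
Step 4: Xi = 1 + 0.7996 = 1.8

1.8


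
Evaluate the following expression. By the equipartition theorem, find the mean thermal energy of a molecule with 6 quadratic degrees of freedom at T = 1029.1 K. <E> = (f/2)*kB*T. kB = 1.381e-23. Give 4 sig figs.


Step 1: f/2 = 6/2 = 3
Step 2: kB*T = 1.381e-23 * 1029.1 = 1.421e-20
Step 3: <E> = 3 * 1.421e-20 = 4.264e-20 J

4.264e-20


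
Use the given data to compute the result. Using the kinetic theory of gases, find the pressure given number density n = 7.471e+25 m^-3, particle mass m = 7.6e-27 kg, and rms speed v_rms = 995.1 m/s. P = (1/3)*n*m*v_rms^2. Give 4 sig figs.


Step 1: v_rms^2 = 995.1^2 = 9.902e+05
Step 2: n*m = 7.471e+25*7.6e-27 = 0.5678
Step 3: P = (1/3)*0.5678*9.902e+05 = 1.874e+05 Pa

1.874e+05


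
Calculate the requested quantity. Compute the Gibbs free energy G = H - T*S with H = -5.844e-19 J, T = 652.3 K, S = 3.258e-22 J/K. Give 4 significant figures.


Step 1: T*S = 652.3 * 3.258e-22 = 2.125e-19 J
Step 2: G = H - T*S = -5.844e-19 - 2.125e-19
Step 3: G = -7.969e-19 J

-7.969e-19


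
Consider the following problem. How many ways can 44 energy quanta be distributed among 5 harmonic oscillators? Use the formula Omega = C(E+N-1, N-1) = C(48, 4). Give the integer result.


Step 1: Use binomial coefficient C(48, 4)
Step 2: Numerator = 48! / 44!
Step 3: Denominator = 4!
Step 4: Omega = 194580

194580


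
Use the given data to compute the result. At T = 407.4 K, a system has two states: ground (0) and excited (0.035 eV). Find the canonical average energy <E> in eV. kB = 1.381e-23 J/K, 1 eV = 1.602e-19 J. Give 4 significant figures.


Step 1: beta*E = 0.035*1.602e-19/(1.381e-23*407.4) = 0.9966
Step 2: exp(-beta*E) = 0.3691
Step 3: <E> = 0.035*0.3691/(1+0.3691) = 0.009436 eV

0.009436


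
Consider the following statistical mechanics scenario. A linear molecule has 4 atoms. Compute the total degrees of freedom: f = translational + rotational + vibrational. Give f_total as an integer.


Step 1: Translational DOF = 3
Step 2: Rotational DOF (linear) = 2
Step 3: Vibrational DOF = 3*4 - 5 = 7
Step 4: Total = 3 + 2 + 7 = 12

12


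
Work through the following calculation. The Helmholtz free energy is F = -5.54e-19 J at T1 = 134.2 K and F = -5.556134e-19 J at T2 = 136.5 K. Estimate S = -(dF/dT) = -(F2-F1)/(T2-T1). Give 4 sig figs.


Step 1: dF = F2 - F1 = -5.556134e-19 - (-5.54e-19) = -1.6134e-21 J
Step 2: dT = T2 - T1 = 136.5 - 134.2 = 2.3 K
Step 3: S = -dF/dT = -(-1.6134e-21)/2.3 = 7.015e-22 J/K

7.015e-22


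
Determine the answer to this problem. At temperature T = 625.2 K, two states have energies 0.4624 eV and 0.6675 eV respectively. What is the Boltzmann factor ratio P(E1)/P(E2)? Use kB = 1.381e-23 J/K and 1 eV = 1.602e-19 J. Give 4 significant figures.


Step 1: Compute energy difference dE = E1 - E2 = 0.4624 - 0.6675 = -0.2051 eV
Step 2: Convert to Joules: dE_J = -0.2051 * 1.602e-19 = -3.286e-20 J
Step 3: Compute exponent = -dE_J / (kB * T) = -(-3.286e-20) / (1.381e-23 * 625.2) = 3.806
Step 4: P(E1)/P(E2) = exp(3.806) = 44.95

44.95


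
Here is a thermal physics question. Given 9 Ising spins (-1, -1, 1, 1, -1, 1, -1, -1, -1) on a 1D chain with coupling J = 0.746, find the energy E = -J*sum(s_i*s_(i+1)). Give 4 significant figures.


Step 1: Nearest-neighbor products: 1, -1, 1, -1, -1, -1, 1, 1
Step 2: Sum of products = 0
Step 3: E = -0.746 * 0 = 0

0


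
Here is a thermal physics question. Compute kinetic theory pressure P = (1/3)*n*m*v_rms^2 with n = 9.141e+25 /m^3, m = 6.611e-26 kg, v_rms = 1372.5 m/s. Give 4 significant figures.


Step 1: v_rms^2 = 1372.5^2 = 1.884e+06
Step 2: n*m = 9.141e+25*6.611e-26 = 6.043
Step 3: P = (1/3)*6.043*1.884e+06 = 3.795e+06 Pa

3.795e+06


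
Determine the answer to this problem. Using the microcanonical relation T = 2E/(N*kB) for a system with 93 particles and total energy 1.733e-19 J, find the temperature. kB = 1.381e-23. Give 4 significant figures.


Step 1: Numerator = 2*E = 2*1.733e-19 = 3.466e-19 J
Step 2: Denominator = N*kB = 93*1.381e-23 = 1.284e-21
Step 3: T = 3.466e-19 / 1.284e-21 = 269.9 K

269.9


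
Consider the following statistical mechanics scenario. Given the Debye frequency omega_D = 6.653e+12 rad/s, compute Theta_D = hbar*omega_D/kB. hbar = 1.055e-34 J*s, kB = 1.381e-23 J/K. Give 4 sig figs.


Step 1: hbar*omega_D = 1.055e-34 * 6.653e+12 = 7.019e-22 J
Step 2: Theta_D = 7.019e-22 / 1.381e-23
Step 3: Theta_D = 50.82 K

50.82


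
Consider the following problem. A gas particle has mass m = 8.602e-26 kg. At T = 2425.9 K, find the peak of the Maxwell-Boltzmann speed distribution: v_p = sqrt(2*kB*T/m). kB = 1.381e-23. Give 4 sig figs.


Step 1: Numerator = 2*kB*T = 2*1.381e-23*2425.9 = 6.7e-20
Step 2: Ratio = 6.7e-20 / 8.602e-26 = 7.789e+05
Step 3: v_p = sqrt(7.789e+05) = 882.6 m/s

882.6


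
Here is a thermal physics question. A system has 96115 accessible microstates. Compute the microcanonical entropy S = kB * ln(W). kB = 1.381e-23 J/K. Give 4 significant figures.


Step 1: ln(W) = ln(96115) = 11.47
Step 2: S = kB * ln(W) = 1.381e-23 * 11.47
Step 3: S = 1.584e-22 J/K

1.584e-22


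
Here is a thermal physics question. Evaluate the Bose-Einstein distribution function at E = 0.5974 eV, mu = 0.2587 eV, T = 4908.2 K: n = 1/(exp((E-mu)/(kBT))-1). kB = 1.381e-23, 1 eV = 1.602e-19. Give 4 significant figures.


Step 1: (E - mu) = 0.3387 eV
Step 2: x = (E-mu)*eV/(kB*T) = 0.3387*1.602e-19/(1.381e-23*4908.2) = 0.8005
Step 3: exp(x) = 2.227
Step 4: n = 1/(exp(x)-1) = 0.8152

0.8152


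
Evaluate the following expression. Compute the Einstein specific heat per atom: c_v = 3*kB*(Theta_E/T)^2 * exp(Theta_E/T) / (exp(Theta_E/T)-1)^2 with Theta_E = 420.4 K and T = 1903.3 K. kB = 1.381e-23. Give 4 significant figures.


Step 1: x = Theta_E/T = 420.4/1903.3 = 0.2209
Step 2: x^2 = 0.04879
Step 3: exp(x) = 1.247
Step 4: c_v = 3*1.381e-23*0.04879*1.247/(1.247-1)^2 = 4.126e-23

4.126e-23


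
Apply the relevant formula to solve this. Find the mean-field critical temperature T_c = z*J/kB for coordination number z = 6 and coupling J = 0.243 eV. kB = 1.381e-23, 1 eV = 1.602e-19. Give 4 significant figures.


Step 1: z*J = 6*0.243 = 1.458 eV
Step 2: Convert to Joules: 1.458*1.602e-19 = 2.336e-19 J
Step 3: T_c = 2.336e-19 / 1.381e-23 = 1.691e+04 K

1.691e+04


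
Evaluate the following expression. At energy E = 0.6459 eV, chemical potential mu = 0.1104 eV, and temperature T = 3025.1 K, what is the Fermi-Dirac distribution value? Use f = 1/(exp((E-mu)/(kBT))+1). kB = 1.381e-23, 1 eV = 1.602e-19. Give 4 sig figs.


Step 1: (E - mu) = 0.6459 - 0.1104 = 0.5355 eV
Step 2: Convert: (E-mu)*eV = 8.579e-20 J
Step 3: x = (E-mu)*eV/(kB*T) = 2.053
Step 4: f = 1/(exp(2.053)+1) = 0.1137

0.1137


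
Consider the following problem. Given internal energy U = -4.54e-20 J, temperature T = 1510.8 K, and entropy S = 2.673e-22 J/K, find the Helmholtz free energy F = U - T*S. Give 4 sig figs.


Step 1: T*S = 1510.8 * 2.673e-22 = 4.038e-19 J
Step 2: F = U - T*S = -4.54e-20 - 4.038e-19
Step 3: F = -4.492e-19 J

-4.492e-19


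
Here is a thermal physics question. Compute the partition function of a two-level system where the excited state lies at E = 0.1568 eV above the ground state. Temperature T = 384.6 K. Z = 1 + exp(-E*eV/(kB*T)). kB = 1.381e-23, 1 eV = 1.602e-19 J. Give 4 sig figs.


Step 1: Compute beta*E = E*eV/(kB*T) = 0.1568*1.602e-19/(1.381e-23*384.6) = 4.729
Step 2: exp(-beta*E) = exp(-4.729) = 0.008832
Step 3: Z = 1 + 0.008832 = 1.009

1.009


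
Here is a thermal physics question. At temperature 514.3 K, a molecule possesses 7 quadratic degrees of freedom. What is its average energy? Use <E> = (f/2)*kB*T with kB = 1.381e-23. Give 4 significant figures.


Step 1: f/2 = 7/2 = 3.5
Step 2: kB*T = 1.381e-23 * 514.3 = 7.102e-21
Step 3: <E> = 3.5 * 7.102e-21 = 2.486e-20 J

2.486e-20


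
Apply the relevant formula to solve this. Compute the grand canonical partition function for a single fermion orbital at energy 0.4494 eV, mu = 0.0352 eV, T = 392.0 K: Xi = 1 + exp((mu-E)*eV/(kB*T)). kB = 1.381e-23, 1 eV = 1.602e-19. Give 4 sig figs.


Step 1: (mu - E) = 0.0352 - 0.4494 = -0.4142 eV
Step 2: x = (mu-E)*eV/(kB*T) = -0.4142*1.602e-19/(1.381e-23*392.0) = -12.26
Step 3: exp(x) = 4.751e-06
Step 4: Xi = 1 + 4.751e-06 = 1

1


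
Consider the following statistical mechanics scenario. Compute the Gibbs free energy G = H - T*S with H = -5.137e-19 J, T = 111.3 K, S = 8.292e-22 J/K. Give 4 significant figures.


Step 1: T*S = 111.3 * 8.292e-22 = 9.229e-20 J
Step 2: G = H - T*S = -5.137e-19 - 9.229e-20
Step 3: G = -6.06e-19 J

-6.06e-19


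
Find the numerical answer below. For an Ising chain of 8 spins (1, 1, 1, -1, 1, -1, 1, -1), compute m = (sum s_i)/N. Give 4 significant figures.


Step 1: Count up spins (+1): 5, down spins (-1): 3
Step 2: Total magnetization M = 5 - 3 = 2
Step 3: m = M/N = 2/8 = 0.25

0.25


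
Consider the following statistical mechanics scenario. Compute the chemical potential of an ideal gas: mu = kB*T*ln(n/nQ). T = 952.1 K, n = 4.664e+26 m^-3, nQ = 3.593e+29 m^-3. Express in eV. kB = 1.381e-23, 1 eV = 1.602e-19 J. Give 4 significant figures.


Step 1: n/nQ = 4.664e+26/3.593e+29 = 0.001298
Step 2: ln(n/nQ) = -6.647
Step 3: mu = kB*T*ln(n/nQ) = 1.315e-20*-6.647 = -8.74e-20 J
Step 4: Convert to eV: -8.74e-20/1.602e-19 = -0.5455 eV

-0.5455


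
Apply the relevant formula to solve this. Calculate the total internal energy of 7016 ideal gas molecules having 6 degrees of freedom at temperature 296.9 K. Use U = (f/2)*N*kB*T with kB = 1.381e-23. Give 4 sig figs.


Step 1: f/2 = 6/2 = 3.0
Step 2: N*kB*T = 7016*1.381e-23*296.9 = 2.877e-17
Step 3: U = 3.0 * 2.877e-17 = 8.63e-17 J

8.63e-17


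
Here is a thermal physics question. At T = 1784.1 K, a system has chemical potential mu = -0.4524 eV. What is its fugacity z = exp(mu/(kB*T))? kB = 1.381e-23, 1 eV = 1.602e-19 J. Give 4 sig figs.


Step 1: Convert mu to Joules: -0.4524*1.602e-19 = -7.247e-20 J
Step 2: kB*T = 1.381e-23*1784.1 = 2.464e-20 J
Step 3: mu/(kB*T) = -2.942
Step 4: z = exp(-2.942) = 0.05279

0.05279


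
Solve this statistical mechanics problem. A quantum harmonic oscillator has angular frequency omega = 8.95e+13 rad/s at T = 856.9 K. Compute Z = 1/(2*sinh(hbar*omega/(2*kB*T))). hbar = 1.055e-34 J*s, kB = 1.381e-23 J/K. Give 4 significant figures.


Step 1: Compute x = hbar*omega/(kB*T) = 1.055e-34*8.95e+13/(1.381e-23*856.9) = 0.7979
Step 2: x/2 = 0.399
Step 3: sinh(x/2) = 0.4096
Step 4: Z = 1/(2*0.4096) = 1.221

1.221


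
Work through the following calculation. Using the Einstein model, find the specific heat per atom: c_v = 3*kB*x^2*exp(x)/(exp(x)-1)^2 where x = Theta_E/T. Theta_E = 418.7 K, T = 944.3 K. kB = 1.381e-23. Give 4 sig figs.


Step 1: x = Theta_E/T = 418.7/944.3 = 0.4434
Step 2: x^2 = 0.1966
Step 3: exp(x) = 1.558
Step 4: c_v = 3*1.381e-23*0.1966*1.558/(1.558-1)^2 = 4.076e-23

4.076e-23


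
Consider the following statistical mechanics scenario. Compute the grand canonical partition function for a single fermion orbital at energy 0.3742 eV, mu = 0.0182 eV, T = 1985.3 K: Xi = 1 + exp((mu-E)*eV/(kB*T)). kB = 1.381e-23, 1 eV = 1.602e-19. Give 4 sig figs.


Step 1: (mu - E) = 0.0182 - 0.3742 = -0.356 eV
Step 2: x = (mu-E)*eV/(kB*T) = -0.356*1.602e-19/(1.381e-23*1985.3) = -2.08
Step 3: exp(x) = 0.1249
Step 4: Xi = 1 + 0.1249 = 1.125

1.125


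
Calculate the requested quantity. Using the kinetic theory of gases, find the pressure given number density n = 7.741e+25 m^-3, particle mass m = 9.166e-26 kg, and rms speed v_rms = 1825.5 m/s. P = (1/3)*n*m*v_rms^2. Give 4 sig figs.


Step 1: v_rms^2 = 1825.5^2 = 3.332e+06
Step 2: n*m = 7.741e+25*9.166e-26 = 7.095
Step 3: P = (1/3)*7.095*3.332e+06 = 7.882e+06 Pa

7.882e+06


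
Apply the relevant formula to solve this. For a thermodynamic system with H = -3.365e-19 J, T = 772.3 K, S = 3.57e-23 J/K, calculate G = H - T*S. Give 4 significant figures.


Step 1: T*S = 772.3 * 3.57e-23 = 2.757e-20 J
Step 2: G = H - T*S = -3.365e-19 - 2.757e-20
Step 3: G = -3.641e-19 J

-3.641e-19


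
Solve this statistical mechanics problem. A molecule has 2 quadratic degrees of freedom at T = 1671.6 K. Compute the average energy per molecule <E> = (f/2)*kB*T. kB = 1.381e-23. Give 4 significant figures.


Step 1: f/2 = 2/2 = 1
Step 2: kB*T = 1.381e-23 * 1671.6 = 2.308e-20
Step 3: <E> = 1 * 2.308e-20 = 2.308e-20 J

2.308e-20


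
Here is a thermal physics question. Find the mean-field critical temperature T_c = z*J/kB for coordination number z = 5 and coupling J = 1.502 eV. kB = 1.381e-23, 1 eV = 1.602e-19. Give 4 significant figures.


Step 1: z*J = 5*1.502 = 7.51 eV
Step 2: Convert to Joules: 7.51*1.602e-19 = 1.203e-18 J
Step 3: T_c = 1.203e-18 / 1.381e-23 = 8.712e+04 K

8.712e+04


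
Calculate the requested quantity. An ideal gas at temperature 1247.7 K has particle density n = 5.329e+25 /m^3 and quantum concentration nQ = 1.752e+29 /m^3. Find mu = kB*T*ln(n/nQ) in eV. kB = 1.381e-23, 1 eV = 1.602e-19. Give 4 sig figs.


Step 1: n/nQ = 5.329e+25/1.752e+29 = 0.0003042
Step 2: ln(n/nQ) = -8.098
Step 3: mu = kB*T*ln(n/nQ) = 1.723e-20*-8.098 = -1.395e-19 J
Step 4: Convert to eV: -1.395e-19/1.602e-19 = -0.871 eV

-0.871


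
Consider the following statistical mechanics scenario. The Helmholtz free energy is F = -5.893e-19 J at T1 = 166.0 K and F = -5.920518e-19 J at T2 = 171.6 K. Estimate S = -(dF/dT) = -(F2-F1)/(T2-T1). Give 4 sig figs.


Step 1: dF = F2 - F1 = -5.920518e-19 - (-5.893e-19) = -2.7518e-21 J
Step 2: dT = T2 - T1 = 171.6 - 166.0 = 5.6 K
Step 3: S = -dF/dT = -(-2.7518e-21)/5.6 = 4.914e-22 J/K

4.914e-22


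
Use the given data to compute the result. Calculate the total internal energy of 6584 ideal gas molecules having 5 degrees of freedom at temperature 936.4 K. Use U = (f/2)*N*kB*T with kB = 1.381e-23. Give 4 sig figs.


Step 1: f/2 = 5/2 = 2.5
Step 2: N*kB*T = 6584*1.381e-23*936.4 = 8.514e-17
Step 3: U = 2.5 * 8.514e-17 = 2.129e-16 J

2.129e-16


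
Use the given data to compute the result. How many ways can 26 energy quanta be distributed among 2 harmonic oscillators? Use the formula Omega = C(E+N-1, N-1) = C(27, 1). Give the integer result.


Step 1: Use binomial coefficient C(27, 1)
Step 2: Numerator = 27! / 26!
Step 3: Denominator = 1!
Step 4: Omega = 27

27


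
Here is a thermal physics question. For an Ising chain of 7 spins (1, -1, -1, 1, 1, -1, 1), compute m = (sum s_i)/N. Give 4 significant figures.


Step 1: Count up spins (+1): 4, down spins (-1): 3
Step 2: Total magnetization M = 4 - 3 = 1
Step 3: m = M/N = 1/7 = 0.1429

0.1429


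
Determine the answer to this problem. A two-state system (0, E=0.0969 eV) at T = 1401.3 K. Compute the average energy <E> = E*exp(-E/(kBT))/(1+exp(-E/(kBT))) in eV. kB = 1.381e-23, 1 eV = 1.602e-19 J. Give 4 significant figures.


Step 1: beta*E = 0.0969*1.602e-19/(1.381e-23*1401.3) = 0.8022
Step 2: exp(-beta*E) = 0.4484
Step 3: <E> = 0.0969*0.4484/(1+0.4484) = 0.03 eV

0.03


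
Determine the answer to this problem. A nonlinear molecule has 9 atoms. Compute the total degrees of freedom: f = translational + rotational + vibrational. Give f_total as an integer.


Step 1: Translational DOF = 3
Step 2: Rotational DOF (nonlinear) = 3
Step 3: Vibrational DOF = 3*9 - 6 = 21
Step 4: Total = 3 + 3 + 21 = 27

27


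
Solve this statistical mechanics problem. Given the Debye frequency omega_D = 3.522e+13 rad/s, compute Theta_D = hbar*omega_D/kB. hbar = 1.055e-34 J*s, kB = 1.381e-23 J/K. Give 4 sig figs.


Step 1: hbar*omega_D = 1.055e-34 * 3.522e+13 = 3.716e-21 J
Step 2: Theta_D = 3.716e-21 / 1.381e-23
Step 3: Theta_D = 269.1 K

269.1


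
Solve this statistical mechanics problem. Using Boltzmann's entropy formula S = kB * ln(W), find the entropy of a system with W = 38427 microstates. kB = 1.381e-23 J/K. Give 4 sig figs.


Step 1: ln(W) = ln(38427) = 10.56
Step 2: S = kB * ln(W) = 1.381e-23 * 10.56
Step 3: S = 1.458e-22 J/K

1.458e-22


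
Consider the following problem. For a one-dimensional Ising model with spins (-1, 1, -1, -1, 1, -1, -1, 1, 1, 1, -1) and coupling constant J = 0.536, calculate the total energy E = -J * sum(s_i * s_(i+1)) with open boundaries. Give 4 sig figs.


Step 1: Nearest-neighbor products: -1, -1, 1, -1, -1, 1, -1, 1, 1, -1
Step 2: Sum of products = -2
Step 3: E = -0.536 * -2 = 1.072

1.072


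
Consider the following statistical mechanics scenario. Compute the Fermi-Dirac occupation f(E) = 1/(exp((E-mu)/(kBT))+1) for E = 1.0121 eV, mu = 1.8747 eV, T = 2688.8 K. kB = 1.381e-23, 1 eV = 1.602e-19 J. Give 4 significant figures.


Step 1: (E - mu) = 1.0121 - 1.8747 = -0.8626 eV
Step 2: Convert: (E-mu)*eV = -1.382e-19 J
Step 3: x = (E-mu)*eV/(kB*T) = -3.722
Step 4: f = 1/(exp(-3.722)+1) = 0.9764

0.9764


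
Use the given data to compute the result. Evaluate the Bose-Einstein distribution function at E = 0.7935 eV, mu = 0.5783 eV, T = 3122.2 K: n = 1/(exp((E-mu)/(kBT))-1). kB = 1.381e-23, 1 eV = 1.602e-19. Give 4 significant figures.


Step 1: (E - mu) = 0.2152 eV
Step 2: x = (E-mu)*eV/(kB*T) = 0.2152*1.602e-19/(1.381e-23*3122.2) = 0.7996
Step 3: exp(x) = 2.225
Step 4: n = 1/(exp(x)-1) = 0.8166

0.8166


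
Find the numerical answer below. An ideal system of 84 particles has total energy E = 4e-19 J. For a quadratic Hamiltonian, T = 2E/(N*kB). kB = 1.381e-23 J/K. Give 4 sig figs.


Step 1: Numerator = 2*E = 2*4e-19 = 8e-19 J
Step 2: Denominator = N*kB = 84*1.381e-23 = 1.16e-21
Step 3: T = 8e-19 / 1.16e-21 = 689.6 K

689.6


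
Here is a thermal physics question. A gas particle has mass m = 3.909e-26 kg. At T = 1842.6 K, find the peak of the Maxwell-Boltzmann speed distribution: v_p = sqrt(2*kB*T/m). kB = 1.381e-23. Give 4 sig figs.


Step 1: Numerator = 2*kB*T = 2*1.381e-23*1842.6 = 5.089e-20
Step 2: Ratio = 5.089e-20 / 3.909e-26 = 1.302e+06
Step 3: v_p = sqrt(1.302e+06) = 1141 m/s

1141


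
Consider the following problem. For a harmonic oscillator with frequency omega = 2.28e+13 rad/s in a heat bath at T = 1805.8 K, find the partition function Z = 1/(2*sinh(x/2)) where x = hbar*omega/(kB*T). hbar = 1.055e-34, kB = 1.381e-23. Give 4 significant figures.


Step 1: Compute x = hbar*omega/(kB*T) = 1.055e-34*2.28e+13/(1.381e-23*1805.8) = 0.09645
Step 2: x/2 = 0.04823
Step 3: sinh(x/2) = 0.04825
Step 4: Z = 1/(2*0.04825) = 10.36

10.36


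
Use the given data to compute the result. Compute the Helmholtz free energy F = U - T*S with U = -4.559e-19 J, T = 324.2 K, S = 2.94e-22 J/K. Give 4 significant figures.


Step 1: T*S = 324.2 * 2.94e-22 = 9.531e-20 J
Step 2: F = U - T*S = -4.559e-19 - 9.531e-20
Step 3: F = -5.512e-19 J

-5.512e-19


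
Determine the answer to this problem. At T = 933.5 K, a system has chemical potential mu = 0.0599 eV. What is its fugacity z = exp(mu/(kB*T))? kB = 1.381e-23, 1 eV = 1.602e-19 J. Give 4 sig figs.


Step 1: Convert mu to Joules: 0.0599*1.602e-19 = 9.596e-21 J
Step 2: kB*T = 1.381e-23*933.5 = 1.289e-20 J
Step 3: mu/(kB*T) = 0.7444
Step 4: z = exp(0.7444) = 2.105

2.105


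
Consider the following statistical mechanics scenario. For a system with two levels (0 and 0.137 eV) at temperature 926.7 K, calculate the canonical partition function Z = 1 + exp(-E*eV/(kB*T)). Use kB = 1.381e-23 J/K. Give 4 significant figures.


Step 1: Compute beta*E = E*eV/(kB*T) = 0.137*1.602e-19/(1.381e-23*926.7) = 1.715
Step 2: exp(-beta*E) = exp(-1.715) = 0.18
Step 3: Z = 1 + 0.18 = 1.18

1.18


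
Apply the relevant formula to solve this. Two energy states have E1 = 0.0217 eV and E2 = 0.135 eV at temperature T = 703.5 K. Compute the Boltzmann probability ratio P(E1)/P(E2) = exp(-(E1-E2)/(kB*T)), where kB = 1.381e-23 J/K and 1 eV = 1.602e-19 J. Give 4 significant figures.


Step 1: Compute energy difference dE = E1 - E2 = 0.0217 - 0.135 = -0.1133 eV
Step 2: Convert to Joules: dE_J = -0.1133 * 1.602e-19 = -1.815e-20 J
Step 3: Compute exponent = -dE_J / (kB * T) = -(-1.815e-20) / (1.381e-23 * 703.5) = 1.868
Step 4: P(E1)/P(E2) = exp(1.868) = 6.477

6.477


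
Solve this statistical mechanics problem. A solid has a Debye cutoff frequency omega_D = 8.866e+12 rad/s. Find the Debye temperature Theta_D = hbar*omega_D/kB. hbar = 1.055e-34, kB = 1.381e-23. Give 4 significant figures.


Step 1: hbar*omega_D = 1.055e-34 * 8.866e+12 = 9.354e-22 J
Step 2: Theta_D = 9.354e-22 / 1.381e-23
Step 3: Theta_D = 67.73 K

67.73


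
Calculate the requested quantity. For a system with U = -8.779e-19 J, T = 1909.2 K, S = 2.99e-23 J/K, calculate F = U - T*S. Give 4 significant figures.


Step 1: T*S = 1909.2 * 2.99e-23 = 5.709e-20 J
Step 2: F = U - T*S = -8.779e-19 - 5.709e-20
Step 3: F = -9.35e-19 J

-9.35e-19


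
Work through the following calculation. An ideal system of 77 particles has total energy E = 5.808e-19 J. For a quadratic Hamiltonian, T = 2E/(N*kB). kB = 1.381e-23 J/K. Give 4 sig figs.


Step 1: Numerator = 2*E = 2*5.808e-19 = 1.162e-18 J
Step 2: Denominator = N*kB = 77*1.381e-23 = 1.063e-21
Step 3: T = 1.162e-18 / 1.063e-21 = 1092 K

1092


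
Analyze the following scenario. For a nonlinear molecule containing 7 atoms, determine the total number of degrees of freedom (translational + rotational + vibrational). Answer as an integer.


Step 1: Translational DOF = 3
Step 2: Rotational DOF (nonlinear) = 3
Step 3: Vibrational DOF = 3*7 - 6 = 15
Step 4: Total = 3 + 3 + 15 = 21

21


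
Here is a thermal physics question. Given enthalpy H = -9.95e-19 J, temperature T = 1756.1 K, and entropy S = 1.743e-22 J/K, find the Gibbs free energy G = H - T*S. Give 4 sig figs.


Step 1: T*S = 1756.1 * 1.743e-22 = 3.061e-19 J
Step 2: G = H - T*S = -9.95e-19 - 3.061e-19
Step 3: G = -1.301e-18 J

-1.301e-18


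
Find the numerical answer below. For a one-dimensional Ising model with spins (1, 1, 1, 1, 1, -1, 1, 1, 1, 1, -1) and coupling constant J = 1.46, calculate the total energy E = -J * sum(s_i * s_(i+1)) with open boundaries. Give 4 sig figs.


Step 1: Nearest-neighbor products: 1, 1, 1, 1, -1, -1, 1, 1, 1, -1
Step 2: Sum of products = 4
Step 3: E = -1.46 * 4 = -5.84

-5.84


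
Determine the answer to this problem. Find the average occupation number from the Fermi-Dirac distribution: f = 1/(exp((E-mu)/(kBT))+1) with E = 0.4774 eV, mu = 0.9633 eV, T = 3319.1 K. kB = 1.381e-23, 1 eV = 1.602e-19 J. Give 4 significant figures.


Step 1: (E - mu) = 0.4774 - 0.9633 = -0.4859 eV
Step 2: Convert: (E-mu)*eV = -7.784e-20 J
Step 3: x = (E-mu)*eV/(kB*T) = -1.698
Step 4: f = 1/(exp(-1.698)+1) = 0.8453

0.8453


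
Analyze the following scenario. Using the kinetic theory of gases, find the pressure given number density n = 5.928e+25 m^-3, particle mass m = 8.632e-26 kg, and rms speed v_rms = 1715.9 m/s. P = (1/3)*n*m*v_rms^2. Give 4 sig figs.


Step 1: v_rms^2 = 1715.9^2 = 2.944e+06
Step 2: n*m = 5.928e+25*8.632e-26 = 5.117
Step 3: P = (1/3)*5.117*2.944e+06 = 5.022e+06 Pa

5.022e+06


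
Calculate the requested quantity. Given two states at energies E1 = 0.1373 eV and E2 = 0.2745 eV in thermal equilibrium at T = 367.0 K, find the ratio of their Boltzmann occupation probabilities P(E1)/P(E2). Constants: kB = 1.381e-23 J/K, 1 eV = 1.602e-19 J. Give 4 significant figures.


Step 1: Compute energy difference dE = E1 - E2 = 0.1373 - 0.2745 = -0.1372 eV
Step 2: Convert to Joules: dE_J = -0.1372 * 1.602e-19 = -2.198e-20 J
Step 3: Compute exponent = -dE_J / (kB * T) = -(-2.198e-20) / (1.381e-23 * 367.0) = 4.337
Step 4: P(E1)/P(E2) = exp(4.337) = 76.45

76.45


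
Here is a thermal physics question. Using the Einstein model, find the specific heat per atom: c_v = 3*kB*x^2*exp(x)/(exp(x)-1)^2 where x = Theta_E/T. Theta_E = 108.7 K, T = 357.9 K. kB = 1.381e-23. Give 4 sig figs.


Step 1: x = Theta_E/T = 108.7/357.9 = 0.3037
Step 2: x^2 = 0.09224
Step 3: exp(x) = 1.355
Step 4: c_v = 3*1.381e-23*0.09224*1.355/(1.355-1)^2 = 4.111e-23

4.111e-23


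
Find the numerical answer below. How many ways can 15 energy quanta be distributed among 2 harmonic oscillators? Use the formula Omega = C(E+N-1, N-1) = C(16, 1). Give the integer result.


Step 1: Use binomial coefficient C(16, 1)
Step 2: Numerator = 16! / 15!
Step 3: Denominator = 1!
Step 4: Omega = 16

16


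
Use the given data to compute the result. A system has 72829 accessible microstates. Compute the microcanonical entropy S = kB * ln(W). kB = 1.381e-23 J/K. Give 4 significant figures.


Step 1: ln(W) = ln(72829) = 11.2
Step 2: S = kB * ln(W) = 1.381e-23 * 11.2
Step 3: S = 1.546e-22 J/K

1.546e-22


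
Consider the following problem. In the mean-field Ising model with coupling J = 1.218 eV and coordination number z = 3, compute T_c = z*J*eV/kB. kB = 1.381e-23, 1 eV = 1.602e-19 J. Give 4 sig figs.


Step 1: z*J = 3*1.218 = 3.654 eV
Step 2: Convert to Joules: 3.654*1.602e-19 = 5.854e-19 J
Step 3: T_c = 5.854e-19 / 1.381e-23 = 4.239e+04 K

4.239e+04


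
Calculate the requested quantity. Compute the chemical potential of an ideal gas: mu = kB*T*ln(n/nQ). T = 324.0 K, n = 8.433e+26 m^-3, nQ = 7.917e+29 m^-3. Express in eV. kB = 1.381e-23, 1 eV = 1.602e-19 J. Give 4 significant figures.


Step 1: n/nQ = 8.433e+26/7.917e+29 = 0.001065
Step 2: ln(n/nQ) = -6.845
Step 3: mu = kB*T*ln(n/nQ) = 4.474e-21*-6.845 = -3.063e-20 J
Step 4: Convert to eV: -3.063e-20/1.602e-19 = -0.1912 eV

-0.1912


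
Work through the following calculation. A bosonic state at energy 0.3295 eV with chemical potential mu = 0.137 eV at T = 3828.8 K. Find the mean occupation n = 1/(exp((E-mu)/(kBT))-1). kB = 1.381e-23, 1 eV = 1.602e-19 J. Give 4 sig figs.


Step 1: (E - mu) = 0.1925 eV
Step 2: x = (E-mu)*eV/(kB*T) = 0.1925*1.602e-19/(1.381e-23*3828.8) = 0.5832
Step 3: exp(x) = 1.792
Step 4: n = 1/(exp(x)-1) = 1.263

1.263


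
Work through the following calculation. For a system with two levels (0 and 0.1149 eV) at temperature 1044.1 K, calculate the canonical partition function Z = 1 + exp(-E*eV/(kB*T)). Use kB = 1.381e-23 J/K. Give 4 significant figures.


Step 1: Compute beta*E = E*eV/(kB*T) = 0.1149*1.602e-19/(1.381e-23*1044.1) = 1.277
Step 2: exp(-beta*E) = exp(-1.277) = 0.279
Step 3: Z = 1 + 0.279 = 1.279

1.279


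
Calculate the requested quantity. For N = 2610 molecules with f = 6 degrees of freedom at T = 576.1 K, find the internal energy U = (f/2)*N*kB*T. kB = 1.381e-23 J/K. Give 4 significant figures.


Step 1: f/2 = 6/2 = 3.0
Step 2: N*kB*T = 2610*1.381e-23*576.1 = 2.077e-17
Step 3: U = 3.0 * 2.077e-17 = 6.23e-17 J

6.23e-17


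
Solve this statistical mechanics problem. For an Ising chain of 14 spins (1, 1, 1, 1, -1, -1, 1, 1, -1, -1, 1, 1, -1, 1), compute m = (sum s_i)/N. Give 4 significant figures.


Step 1: Count up spins (+1): 9, down spins (-1): 5
Step 2: Total magnetization M = 9 - 5 = 4
Step 3: m = M/N = 4/14 = 0.2857

0.2857


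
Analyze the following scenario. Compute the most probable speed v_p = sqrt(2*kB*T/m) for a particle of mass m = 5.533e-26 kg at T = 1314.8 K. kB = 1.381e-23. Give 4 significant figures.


Step 1: Numerator = 2*kB*T = 2*1.381e-23*1314.8 = 3.631e-20
Step 2: Ratio = 3.631e-20 / 5.533e-26 = 6.563e+05
Step 3: v_p = sqrt(6.563e+05) = 810.1 m/s

810.1


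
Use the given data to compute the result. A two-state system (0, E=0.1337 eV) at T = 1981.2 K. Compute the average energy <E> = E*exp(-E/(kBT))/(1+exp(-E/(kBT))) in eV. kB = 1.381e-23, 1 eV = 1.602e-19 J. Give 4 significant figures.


Step 1: beta*E = 0.1337*1.602e-19/(1.381e-23*1981.2) = 0.7828
Step 2: exp(-beta*E) = 0.4571
Step 3: <E> = 0.1337*0.4571/(1+0.4571) = 0.04194 eV

0.04194


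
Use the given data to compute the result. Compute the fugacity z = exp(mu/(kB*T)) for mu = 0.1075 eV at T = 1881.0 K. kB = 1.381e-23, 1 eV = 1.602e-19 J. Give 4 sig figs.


Step 1: Convert mu to Joules: 0.1075*1.602e-19 = 1.722e-20 J
Step 2: kB*T = 1.381e-23*1881.0 = 2.598e-20 J
Step 3: mu/(kB*T) = 0.663
Step 4: z = exp(0.663) = 1.941

1.941


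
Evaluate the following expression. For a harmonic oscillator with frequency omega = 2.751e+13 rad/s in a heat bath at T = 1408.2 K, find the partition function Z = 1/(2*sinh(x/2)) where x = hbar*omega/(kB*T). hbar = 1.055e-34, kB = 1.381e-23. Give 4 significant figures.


Step 1: Compute x = hbar*omega/(kB*T) = 1.055e-34*2.751e+13/(1.381e-23*1408.2) = 0.1492
Step 2: x/2 = 0.07462
Step 3: sinh(x/2) = 0.07469
Step 4: Z = 1/(2*0.07469) = 6.694

6.694


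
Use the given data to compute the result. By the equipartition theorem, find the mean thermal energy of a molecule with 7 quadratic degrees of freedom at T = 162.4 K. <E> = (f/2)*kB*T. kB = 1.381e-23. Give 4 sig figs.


Step 1: f/2 = 7/2 = 3.5
Step 2: kB*T = 1.381e-23 * 162.4 = 2.243e-21
Step 3: <E> = 3.5 * 2.243e-21 = 7.85e-21 J

7.85e-21


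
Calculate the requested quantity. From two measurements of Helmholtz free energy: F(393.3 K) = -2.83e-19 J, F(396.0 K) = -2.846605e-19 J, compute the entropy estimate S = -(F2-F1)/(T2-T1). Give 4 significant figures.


Step 1: dF = F2 - F1 = -2.846605e-19 - (-2.83e-19) = -1.6605e-21 J
Step 2: dT = T2 - T1 = 396.0 - 393.3 = 2.7 K
Step 3: S = -dF/dT = -(-1.6605e-21)/2.7 = 6.15e-22 J/K

6.15e-22


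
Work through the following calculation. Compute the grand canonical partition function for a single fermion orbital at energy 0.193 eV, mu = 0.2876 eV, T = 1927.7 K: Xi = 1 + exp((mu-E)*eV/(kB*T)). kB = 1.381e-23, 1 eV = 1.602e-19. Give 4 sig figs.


Step 1: (mu - E) = 0.2876 - 0.193 = 0.0946 eV
Step 2: x = (mu-E)*eV/(kB*T) = 0.0946*1.602e-19/(1.381e-23*1927.7) = 0.5693
Step 3: exp(x) = 1.767
Step 4: Xi = 1 + 1.767 = 2.767

2.767


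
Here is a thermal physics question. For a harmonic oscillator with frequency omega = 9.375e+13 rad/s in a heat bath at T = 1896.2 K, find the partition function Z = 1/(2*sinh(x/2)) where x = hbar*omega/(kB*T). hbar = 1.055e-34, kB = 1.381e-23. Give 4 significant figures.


Step 1: Compute x = hbar*omega/(kB*T) = 1.055e-34*9.375e+13/(1.381e-23*1896.2) = 0.3777
Step 2: x/2 = 0.1888
Step 3: sinh(x/2) = 0.19
Step 4: Z = 1/(2*0.19) = 2.632

2.632


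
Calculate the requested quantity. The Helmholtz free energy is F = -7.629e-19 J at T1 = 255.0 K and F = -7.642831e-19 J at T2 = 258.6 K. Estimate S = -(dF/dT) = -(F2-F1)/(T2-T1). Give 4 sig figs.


Step 1: dF = F2 - F1 = -7.642831e-19 - (-7.629e-19) = -1.3831e-21 J
Step 2: dT = T2 - T1 = 258.6 - 255.0 = 3.6 K
Step 3: S = -dF/dT = -(-1.3831e-21)/3.6 = 3.842e-22 J/K

3.842e-22


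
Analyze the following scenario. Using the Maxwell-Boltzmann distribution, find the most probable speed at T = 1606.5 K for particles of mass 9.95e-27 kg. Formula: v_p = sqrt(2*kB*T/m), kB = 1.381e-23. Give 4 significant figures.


Step 1: Numerator = 2*kB*T = 2*1.381e-23*1606.5 = 4.437e-20
Step 2: Ratio = 4.437e-20 / 9.95e-27 = 4.459e+06
Step 3: v_p = sqrt(4.459e+06) = 2112 m/s

2112


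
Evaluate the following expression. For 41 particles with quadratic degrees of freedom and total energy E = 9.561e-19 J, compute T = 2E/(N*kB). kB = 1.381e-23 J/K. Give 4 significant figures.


Step 1: Numerator = 2*E = 2*9.561e-19 = 1.912e-18 J
Step 2: Denominator = N*kB = 41*1.381e-23 = 5.662e-22
Step 3: T = 1.912e-18 / 5.662e-22 = 3377 K

3377


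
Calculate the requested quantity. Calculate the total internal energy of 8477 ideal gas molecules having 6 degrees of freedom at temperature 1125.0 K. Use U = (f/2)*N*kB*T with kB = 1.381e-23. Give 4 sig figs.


Step 1: f/2 = 6/2 = 3.0
Step 2: N*kB*T = 8477*1.381e-23*1125.0 = 1.317e-16
Step 3: U = 3.0 * 1.317e-16 = 3.951e-16 J

3.951e-16


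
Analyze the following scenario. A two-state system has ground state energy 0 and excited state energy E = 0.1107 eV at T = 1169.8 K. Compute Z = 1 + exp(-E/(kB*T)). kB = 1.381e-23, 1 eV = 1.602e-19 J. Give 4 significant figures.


Step 1: Compute beta*E = E*eV/(kB*T) = 0.1107*1.602e-19/(1.381e-23*1169.8) = 1.098
Step 2: exp(-beta*E) = exp(-1.098) = 0.3336
Step 3: Z = 1 + 0.3336 = 1.334

1.334


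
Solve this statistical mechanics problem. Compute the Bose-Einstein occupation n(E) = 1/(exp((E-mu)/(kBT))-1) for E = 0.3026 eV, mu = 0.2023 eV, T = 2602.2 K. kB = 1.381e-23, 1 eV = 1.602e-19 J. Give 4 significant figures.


Step 1: (E - mu) = 0.1003 eV
Step 2: x = (E-mu)*eV/(kB*T) = 0.1003*1.602e-19/(1.381e-23*2602.2) = 0.4471
Step 3: exp(x) = 1.564
Step 4: n = 1/(exp(x)-1) = 1.774

1.774


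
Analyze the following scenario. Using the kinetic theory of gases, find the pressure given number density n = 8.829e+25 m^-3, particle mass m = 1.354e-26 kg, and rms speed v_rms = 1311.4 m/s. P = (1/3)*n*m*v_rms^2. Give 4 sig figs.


Step 1: v_rms^2 = 1311.4^2 = 1.72e+06
Step 2: n*m = 8.829e+25*1.354e-26 = 1.195
Step 3: P = (1/3)*1.195*1.72e+06 = 6.853e+05 Pa

6.853e+05


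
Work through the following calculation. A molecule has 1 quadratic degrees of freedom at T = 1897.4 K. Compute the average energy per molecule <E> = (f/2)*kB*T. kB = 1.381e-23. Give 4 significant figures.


Step 1: f/2 = 1/2 = 0.5
Step 2: kB*T = 1.381e-23 * 1897.4 = 2.62e-20
Step 3: <E> = 0.5 * 2.62e-20 = 1.31e-20 J

1.31e-20


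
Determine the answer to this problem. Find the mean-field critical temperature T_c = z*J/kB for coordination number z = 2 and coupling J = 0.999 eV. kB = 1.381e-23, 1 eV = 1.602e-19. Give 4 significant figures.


Step 1: z*J = 2*0.999 = 1.998 eV
Step 2: Convert to Joules: 1.998*1.602e-19 = 3.201e-19 J
Step 3: T_c = 3.201e-19 / 1.381e-23 = 2.318e+04 K

2.318e+04


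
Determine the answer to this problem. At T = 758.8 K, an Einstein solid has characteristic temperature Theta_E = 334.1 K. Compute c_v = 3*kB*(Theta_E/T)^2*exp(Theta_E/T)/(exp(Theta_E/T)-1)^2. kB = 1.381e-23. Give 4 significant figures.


Step 1: x = Theta_E/T = 334.1/758.8 = 0.4403
Step 2: x^2 = 0.1939
Step 3: exp(x) = 1.553
Step 4: c_v = 3*1.381e-23*0.1939*1.553/(1.553-1)^2 = 4.077e-23

4.077e-23


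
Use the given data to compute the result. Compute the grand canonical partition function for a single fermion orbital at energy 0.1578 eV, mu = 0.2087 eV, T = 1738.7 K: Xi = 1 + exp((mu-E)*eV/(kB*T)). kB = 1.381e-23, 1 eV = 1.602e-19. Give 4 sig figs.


Step 1: (mu - E) = 0.2087 - 0.1578 = 0.0509 eV
Step 2: x = (mu-E)*eV/(kB*T) = 0.0509*1.602e-19/(1.381e-23*1738.7) = 0.3396
Step 3: exp(x) = 1.404
Step 4: Xi = 1 + 1.404 = 2.404

2.404


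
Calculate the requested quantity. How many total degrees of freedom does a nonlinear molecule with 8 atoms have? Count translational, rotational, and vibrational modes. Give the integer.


Step 1: Translational DOF = 3
Step 2: Rotational DOF (nonlinear) = 3
Step 3: Vibrational DOF = 3*8 - 6 = 18
Step 4: Total = 3 + 3 + 18 = 24

24


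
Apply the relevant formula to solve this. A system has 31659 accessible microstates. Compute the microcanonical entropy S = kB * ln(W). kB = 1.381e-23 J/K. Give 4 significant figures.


Step 1: ln(W) = ln(31659) = 10.36
Step 2: S = kB * ln(W) = 1.381e-23 * 10.36
Step 3: S = 1.431e-22 J/K

1.431e-22


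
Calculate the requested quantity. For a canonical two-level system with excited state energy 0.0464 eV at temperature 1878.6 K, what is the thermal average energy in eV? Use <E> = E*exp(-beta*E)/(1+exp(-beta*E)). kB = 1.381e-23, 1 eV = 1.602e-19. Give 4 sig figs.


Step 1: beta*E = 0.0464*1.602e-19/(1.381e-23*1878.6) = 0.2865
Step 2: exp(-beta*E) = 0.7509
Step 3: <E> = 0.0464*0.7509/(1+0.7509) = 0.0199 eV

0.0199


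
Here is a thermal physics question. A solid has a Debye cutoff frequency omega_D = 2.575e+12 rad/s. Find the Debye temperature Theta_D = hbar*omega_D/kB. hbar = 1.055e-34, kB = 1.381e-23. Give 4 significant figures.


Step 1: hbar*omega_D = 1.055e-34 * 2.575e+12 = 2.717e-22 J
Step 2: Theta_D = 2.717e-22 / 1.381e-23
Step 3: Theta_D = 19.67 K

19.67


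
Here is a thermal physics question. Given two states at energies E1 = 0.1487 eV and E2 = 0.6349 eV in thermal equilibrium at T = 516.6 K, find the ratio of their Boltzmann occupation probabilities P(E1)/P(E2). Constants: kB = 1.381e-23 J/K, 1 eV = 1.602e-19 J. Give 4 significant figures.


Step 1: Compute energy difference dE = E1 - E2 = 0.1487 - 0.6349 = -0.4862 eV
Step 2: Convert to Joules: dE_J = -0.4862 * 1.602e-19 = -7.789e-20 J
Step 3: Compute exponent = -dE_J / (kB * T) = -(-7.789e-20) / (1.381e-23 * 516.6) = 10.92
Step 4: P(E1)/P(E2) = exp(10.92) = 5.514e+04

5.514e+04


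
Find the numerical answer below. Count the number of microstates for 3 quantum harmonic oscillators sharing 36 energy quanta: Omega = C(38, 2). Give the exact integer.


Step 1: Use binomial coefficient C(38, 2)
Step 2: Numerator = 38! / 36!
Step 3: Denominator = 2!
Step 4: Omega = 703

703


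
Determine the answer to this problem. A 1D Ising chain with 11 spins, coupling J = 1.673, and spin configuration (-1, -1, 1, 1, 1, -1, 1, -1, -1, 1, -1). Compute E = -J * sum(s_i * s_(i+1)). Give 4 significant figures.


Step 1: Nearest-neighbor products: 1, -1, 1, 1, -1, -1, -1, 1, -1, -1
Step 2: Sum of products = -2
Step 3: E = -1.673 * -2 = 3.346

3.346


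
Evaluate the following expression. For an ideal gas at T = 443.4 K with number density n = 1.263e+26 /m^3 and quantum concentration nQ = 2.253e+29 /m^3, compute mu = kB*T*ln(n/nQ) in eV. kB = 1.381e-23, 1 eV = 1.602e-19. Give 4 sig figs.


Step 1: n/nQ = 1.263e+26/2.253e+29 = 0.0005606
Step 2: ln(n/nQ) = -7.487
Step 3: mu = kB*T*ln(n/nQ) = 6.123e-21*-7.487 = -4.584e-20 J
Step 4: Convert to eV: -4.584e-20/1.602e-19 = -0.2862 eV

-0.2862


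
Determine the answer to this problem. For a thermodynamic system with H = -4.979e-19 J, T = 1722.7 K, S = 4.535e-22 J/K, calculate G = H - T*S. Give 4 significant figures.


Step 1: T*S = 1722.7 * 4.535e-22 = 7.812e-19 J
Step 2: G = H - T*S = -4.979e-19 - 7.812e-19
Step 3: G = -1.279e-18 J

-1.279e-18
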